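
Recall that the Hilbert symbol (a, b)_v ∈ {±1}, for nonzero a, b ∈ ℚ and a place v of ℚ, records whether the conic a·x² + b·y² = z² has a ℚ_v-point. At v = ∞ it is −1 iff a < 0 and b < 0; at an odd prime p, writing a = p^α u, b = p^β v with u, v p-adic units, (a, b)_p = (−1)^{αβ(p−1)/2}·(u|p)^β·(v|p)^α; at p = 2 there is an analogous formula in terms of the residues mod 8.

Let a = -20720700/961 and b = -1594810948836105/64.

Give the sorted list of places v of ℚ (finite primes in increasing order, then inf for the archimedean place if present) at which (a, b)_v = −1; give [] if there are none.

(a, b) ≡ (-23023, -37145) mod (ℚ^×)²; places V = {2, 3, 5, 7, 11, 13, 17, 19, 23, 31, ∞}.
(a,b)_5: α=2, u≡2; β=1, v≡1 (mod 5); (2|5)=-1, (1|5)=+1; sign (−1)^0·-1^1·+1^2 = -1.
(a,b)_19: α=0, u≡17; β=1, v≡14 (mod 19); (17|19)=+1, (14|19)=-1; sign (−1)^0·+1^1·-1^0 = +1.
(a,b)_11: α=1, u≡7; β=2, v≡8 (mod 11); (7|11)=-1, (8|11)=-1; sign (−1)^0·-1^2·-1^1 = -1.
(a,b)_3: α=2, u≡2; β=4, v≡1 (mod 3); (2|3)=-1, (1|3)=+1; sign (−1)^0·-1^4·+1^2 = +1.
(a,b)_7: α=1, u≡2; β=2, v≡2 (mod 7); (2|7)=+1, (2|7)=+1; sign (−1)^0·+1^2·+1^1 = +1.
(a,b)_∞: sgn(-23023)=−, sgn(-37145)=−, so -1.
(a,b)_23: α=1, u≡21; β=3, v≡3 (mod 23); (21|23)=-1, (3|23)=+1; sign (−1)^1·-1^3·+1^1 = +1.
(a,b)_17: α=0, u≡10; β=1, v≡13 (mod 17); (10|17)=-1, (13|17)=+1; sign (−1)^0·-1^1·+1^0 = -1.
(a,b)_2: α=2, β=-6; u≡1, v≡7 (mod 8); ε(u)ε(v)=0·1, αω(v)=2·0, βω(u)=-6·0; sum ≡ 0  ⇒  +1.
(a,b)_13: α=1, u≡9; β=2, v≡4 (mod 13); (9|13)=+1, (4|13)=+1; sign (−1)^0·+1^2·+1^1 = +1.
(a,b)_31: α=-2, u≡10; β=0, v≡15 (mod 31); (10|31)=+1, (15|31)=-1; sign (−1)^0·+1^0·-1^-2 = +1.
Ram(-23023, -37145) = {5, 11, 17, ∞}; no ℚ_5-point on the conic.

[5, 11, 17, inf]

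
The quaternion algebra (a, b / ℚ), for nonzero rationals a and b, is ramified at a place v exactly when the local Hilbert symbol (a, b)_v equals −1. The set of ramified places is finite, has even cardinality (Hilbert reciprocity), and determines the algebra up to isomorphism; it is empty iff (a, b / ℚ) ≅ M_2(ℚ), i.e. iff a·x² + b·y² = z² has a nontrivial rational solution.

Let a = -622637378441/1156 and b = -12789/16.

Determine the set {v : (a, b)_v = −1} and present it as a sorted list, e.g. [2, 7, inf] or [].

(a, b) ≡ (-5681, -29) mod (ℚ^×)²; places V = {2, 3, 7, 13, 17, 19, 23, 29, ∞}.
(a,b)_19: α=5, u≡17; β=0, v≡7 (mod 19); (17|19)=+1, (7|19)=+1; sign (−1)^0·+1^0·+1^5 = +1.
(a,b)_∞: sgn(-5681)=−, sgn(-29)=−, so -1.
(a,b)_23: α=1, u≡16; β=0, v≡10 (mod 23); (16|23)=+1, (10|23)=-1; sign (−1)^0·+1^0·-1^1 = -1.
(a,b)_29: α=2, u≡11; β=1, v≡25 (mod 29); (11|29)=-1, (25|29)=+1; sign (−1)^0·-1^1·+1^2 = -1.
(a,b)_17: α=-2, u≡6; β=0, v≡5 (mod 17); (6|17)=-1, (5|17)=-1; sign (−1)^0·-1^0·-1^-2 = +1.
(a,b)_3: α=0, u≡1; β=2, v≡1 (mod 3); (1|3)=+1, (1|3)=+1; sign (−1)^0·+1^2·+1^0 = +1.
(a,b)_7: α=0, u≡6; β=2, v≡6 (mod 7); (6|7)=-1, (6|7)=-1; sign (−1)^0·-1^2·-1^0 = +1.
(a,b)_13: α=1, u≡11; β=0, v≡1 (mod 13); (11|13)=-1, (1|13)=+1; sign (−1)^0·-1^0·+1^1 = +1.
(a,b)_2: α=-2, β=-4; u≡7, v≡3 (mod 8); ε(u)ε(v)=1·1, αω(v)=-2·1, βω(u)=-4·0; sum ≡ 1  ⇒  -1.
|Ram(-5681, -29)| = 4, even; anisotropic at {2, 23, 29, ∞}.

[2, 23, 29, inf]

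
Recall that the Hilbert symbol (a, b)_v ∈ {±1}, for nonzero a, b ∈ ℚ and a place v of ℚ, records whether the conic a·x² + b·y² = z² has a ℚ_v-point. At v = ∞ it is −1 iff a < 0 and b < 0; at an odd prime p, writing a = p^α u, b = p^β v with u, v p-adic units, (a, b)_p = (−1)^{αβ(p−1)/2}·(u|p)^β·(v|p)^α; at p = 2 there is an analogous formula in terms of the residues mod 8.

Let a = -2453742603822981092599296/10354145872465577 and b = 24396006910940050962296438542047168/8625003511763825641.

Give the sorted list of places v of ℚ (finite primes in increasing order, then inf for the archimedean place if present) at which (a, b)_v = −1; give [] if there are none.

[17, 23]

Mod squares: a ≡ -22678, b ≡ 23. Check v ∈ {∞, 2, 3, 7, 11, 13, 17, 23, 29, 43, 47, 53}.
v=43: a=43^-2·(≡37), b=43^-2·(≡25) mod 43; (37|43)=-1, (25|43)=+1; (−1)^{-2·-2·21}·(-1)^-2·(+1)^-2 = +1.
v=∞: -22678 < 0 and 23 > 0  ⇒  (a,b)_∞ = +1.
v=7: a=7^-4·(≡2), b=7^-6·(≡1) mod 7; (2|7)=+1, (1|7)=+1; (−1)^{-4·-6·3}·(+1)^-6·(+1)^-4 = +1.
v=53: a=53^-2·(≡29), b=53^-2·(≡2) mod 53; (29|53)=+1, (2|53)=-1; (−1)^{-2·-2·26}·(+1)^-2·(-1)^-2 = +1.
v=17: a=17^-3·(≡13), b=17^-4·(≡11) mod 17; (13|17)=+1, (11|17)=-1; (−1)^{-3·-4·8}·(+1)^-4·(-1)^-3 = -1.
v=3: a=3^8·(≡2), b=3^12·(≡2) mod 3; (2|3)=-1, (2|3)=-1; (−1)^{8·12·1}·(-1)^12·(-1)^8 = +1.
v=11: a=11^6·(≡4), b=11^8·(≡1) mod 11; (4|11)=+1, (1|11)=+1; (−1)^{6·8·5}·(+1)^8·(+1)^6 = +1.
v=2: v_2(a)=9, v_2(b)=6; units ≡ 5, 7 (mod 8); ε·ε+αω+βω = 0·1+9·0+6·1 ≡ 0  ⇒  (a,b)_2 = +1.
v=13: a=13^-2·(≡7), b=13^-2·(≡3) mod 13; (7|13)=-1, (3|13)=+1; (−1)^{-2·-2·6}·(-1)^-2·(+1)^-2 = +1.
v=29: a=29^1·(≡6), b=29^2·(≡9) mod 29; (6|29)=+1, (9|29)=+1; (−1)^{1·2·14}·(+1)^2·(+1)^1 = +1.
v=23: a=23^5·(≡18), b=23^9·(≡8) mod 23; (18|23)=+1, (8|23)=+1; (−1)^{5·9·11}·(+1)^9·(+1)^5 = -1.
v=47: a=47^2·(≡40), b=47^2·(≡5) mod 47; (40|47)=-1, (5|47)=-1; (−1)^{2·2·23}·(-1)^2·(-1)^2 = +1.
Ram(-22678, 23) = {17, 23}; no ℚ_17-point on the conic.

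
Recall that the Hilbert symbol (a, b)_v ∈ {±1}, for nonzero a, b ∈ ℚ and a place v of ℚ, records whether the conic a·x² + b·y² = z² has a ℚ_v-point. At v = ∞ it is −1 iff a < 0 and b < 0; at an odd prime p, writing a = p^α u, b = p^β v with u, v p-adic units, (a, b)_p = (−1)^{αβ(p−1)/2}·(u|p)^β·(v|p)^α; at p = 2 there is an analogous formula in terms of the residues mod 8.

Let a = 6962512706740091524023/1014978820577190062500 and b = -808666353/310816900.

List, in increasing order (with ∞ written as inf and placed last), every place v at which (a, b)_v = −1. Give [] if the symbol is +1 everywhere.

Mod squares: a ≡ 7, b ≡ -17. Check v ∈ {∞, 2, 3, 5, 7, 11, 13, 17, 19, 41, 43}.
v=5: a=5^-6·(≡2), b=5^-2·(≡2) mod 5; (2|5)=-1, (2|5)=-1; (−1)^{-6·-2·2}·(-1)^-2·(-1)^-6 = +1.
v=11: a=11^8·(≡8), b=11^4·(≡1) mod 11; (8|11)=-1, (1|11)=+1; (−1)^{8·4·5}·(-1)^4·(+1)^8 = +1.
v=19: a=19^4·(≡7), b=19^2·(≡2) mod 19; (7|19)=+1, (2|19)=-1; (−1)^{4·2·9}·(+1)^2·(-1)^4 = +1.
v=7: a=7^1·(≡2), b=7^0·(≡1) mod 7; (2|7)=+1, (1|7)=+1; (−1)^{1·0·3}·(+1)^0·(+1)^1 = +1.
v=41: a=41^-6·(≡22), b=41^-2·(≡27) mod 41; (22|41)=-1, (27|41)=-1; (−1)^{-6·-2·20}·(-1)^-2·(-1)^-6 = +1.
v=17: a=17^2·(≡5), b=17^1·(≡9) mod 17; (5|17)=-1, (9|17)=+1; (−1)^{2·1·8}·(-1)^1·(+1)^2 = -1.
v=13: a=13^2·(≡5), b=13^0·(≡3) mod 13; (5|13)=-1, (3|13)=+1; (−1)^{2·0·6}·(-1)^0·(+1)^2 = +1.
v=3: a=3^6·(≡1), b=3^2·(≡1) mod 3; (1|3)=+1, (1|3)=+1; (−1)^{6·2·1}·(+1)^2·(+1)^6 = +1.
v=43: a=43^-4·(≡28), b=43^-2·(≡19) mod 43; (28|43)=-1, (19|43)=-1; (−1)^{-4·-2·21}·(-1)^-2·(-1)^-4 = +1.
v=∞: 7 > 0 and -17 < 0  ⇒  (a,b)_∞ = +1.
v=2: v_2(a)=-2, v_2(b)=-2; units ≡ 7, 7 (mod 8); ε·ε+αω+βω = 1·1+-2·0+-2·0 ≡ 1  ⇒  (a,b)_2 = -1.
|Ram(7, -17)| = 2, even; anisotropic at {2, 17}.

[2, 17]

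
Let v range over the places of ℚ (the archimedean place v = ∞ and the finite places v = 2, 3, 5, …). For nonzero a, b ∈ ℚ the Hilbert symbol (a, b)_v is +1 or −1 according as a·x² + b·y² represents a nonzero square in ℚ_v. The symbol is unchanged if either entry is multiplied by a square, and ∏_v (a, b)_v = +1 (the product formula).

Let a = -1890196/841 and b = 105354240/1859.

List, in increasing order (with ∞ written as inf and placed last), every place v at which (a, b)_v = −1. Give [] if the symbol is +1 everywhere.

Mod squares: a ≡ -1309, b ≡ 3135. Check v ∈ {∞, 2, 3, 5, 7, 11, 13, 17, 19, 29}.
v=13: a=13^0·(≡12), b=13^-2·(≡11) mod 13; (12|13)=+1, (11|13)=-1; (−1)^{0·-2·6}·(+1)^-2·(-1)^0 = +1.
v=29: a=29^-2·(≡24), b=29^0·(≡8) mod 29; (24|29)=+1, (8|29)=-1; (−1)^{-2·0·14}·(+1)^0·(-1)^-2 = +1.
v=19: a=19^2·(≡13), b=19^3·(≡10) mod 19; (13|19)=-1, (10|19)=-1; (−1)^{2·3·9}·(-1)^3·(-1)^2 = -1.
v=3: a=3^0·(≡2), b=3^1·(≡1) mod 3; (2|3)=-1, (1|3)=+1; (−1)^{0·1·1}·(-1)^1·(+1)^0 = -1.
v=2: v_2(a)=2, v_2(b)=10; units ≡ 3, 7 (mod 8); ε·ε+αω+βω = 1·1+2·0+10·1 ≡ 1  ⇒  (a,b)_2 = -1.
v=11: a=11^1·(≡10), b=11^-1·(≡6) mod 11; (10|11)=-1, (6|11)=-1; (−1)^{1·-1·5}·(-1)^-1·(-1)^1 = -1.
v=∞: -1309 < 0 and 3135 > 0  ⇒  (a,b)_∞ = +1.
v=17: a=17^1·(≡16), b=17^0·(≡12) mod 17; (16|17)=+1, (12|17)=-1; (−1)^{1·0·8}·(+1)^0·(-1)^1 = -1.
v=5: a=5^0·(≡4), b=5^1·(≡2) mod 5; (4|5)=+1, (2|5)=-1; (−1)^{0·1·2}·(+1)^1·(-1)^0 = +1.
v=7: a=7^1·(≡4), b=7^0·(≡3) mod 7; (4|7)=+1, (3|7)=-1; (−1)^{1·0·3}·(+1)^0·(-1)^1 = -1.
(-1309, 3135 / ℚ) ramifies at {2, 3, 7, 11, 17, 19}: a division algebra.

[2, 3, 7, 11, 17, 19]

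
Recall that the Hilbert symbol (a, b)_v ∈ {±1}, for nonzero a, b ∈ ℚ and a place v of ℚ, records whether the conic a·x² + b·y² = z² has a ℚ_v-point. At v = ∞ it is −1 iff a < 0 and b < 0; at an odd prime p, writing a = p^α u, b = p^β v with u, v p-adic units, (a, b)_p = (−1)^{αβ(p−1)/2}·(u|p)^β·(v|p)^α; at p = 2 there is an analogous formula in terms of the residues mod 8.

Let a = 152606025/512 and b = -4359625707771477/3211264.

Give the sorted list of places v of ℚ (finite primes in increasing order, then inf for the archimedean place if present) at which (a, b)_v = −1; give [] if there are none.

[2, 13]

(a, b) ≡ (150722, -13) mod (ℚ^×)²; places V = {2, 3, 5, 7, 11, 13, 17, 31, ∞}.
(a,b)_5: α=2, u≡3; β=0, v≡2 (mod 5); (3|5)=-1, (2|5)=-1; sign (−1)^0·-1^0·-1^2 = +1.
(a,b)_2: α=-9, β=-16; u≡1, v≡3 (mod 8); ε(u)ε(v)=0·1, αω(v)=-9·1, βω(u)=-16·0; sum ≡ 1  ⇒  -1.
(a,b)_13: α=1, u≡11; β=3, v≡9 (mod 13); (11|13)=-1, (9|13)=+1; sign (−1)^0·-1^3·+1^1 = -1.
(a,b)_17: α=1, u≡13; β=2, v≡16 (mod 17); (13|17)=+1, (16|17)=+1; sign (−1)^0·+1^2·+1^1 = +1.
(a,b)_3: α=4, u≡2; β=10, v≡2 (mod 3); (2|3)=-1, (2|3)=-1; sign (−1)^0·-1^10·-1^4 = +1.
(a,b)_7: α=0, u≡5; β=-2, v≡2 (mod 7); (5|7)=-1, (2|7)=+1; sign (−1)^0·-1^-2·+1^0 = +1.
(a,b)_∞: sgn(150722)=+, sgn(-13)=−, so +1.
(a,b)_11: α=1, u≡7; β=2, v≡3 (mod 11); (7|11)=-1, (3|11)=+1; sign (−1)^0·-1^2·+1^1 = +1.
(a,b)_31: α=1, u≡12; β=2, v≡20 (mod 31); (12|31)=-1, (20|31)=+1; sign (−1)^0·-1^2·+1^1 = +1.
Ram(150722, -13) = {2, 13}; no ℚ_2-point on the conic.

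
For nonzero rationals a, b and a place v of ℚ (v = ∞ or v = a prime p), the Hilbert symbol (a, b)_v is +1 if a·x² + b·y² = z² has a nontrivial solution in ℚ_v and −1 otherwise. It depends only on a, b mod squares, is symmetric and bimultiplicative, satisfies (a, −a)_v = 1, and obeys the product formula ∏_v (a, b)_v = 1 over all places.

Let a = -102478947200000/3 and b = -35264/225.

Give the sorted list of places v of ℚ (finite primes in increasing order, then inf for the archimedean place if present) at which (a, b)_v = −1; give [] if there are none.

(a, b) ≡ (-1330665, -551) mod (ℚ^×)²; places V = {2, 3, 5, 7, 19, 23, 29, ∞}.
(a,b)_29: α=1, u≡23; β=1, v≡8 (mod 29); (23|29)=+1, (8|29)=-1; sign (−1)^0·+1^1·-1^1 = -1.
(a,b)_19: α=3, u≡8; β=1, v≡17 (mod 19); (8|19)=-1, (17|19)=+1; sign (−1)^1·-1^1·+1^3 = +1.
(a,b)_7: α=1, u≡4; β=0, v≡2 (mod 7); (4|7)=+1, (2|7)=+1; sign (−1)^0·+1^0·+1^1 = +1.
(a,b)_5: α=5, u≡2; β=-2, v≡4 (mod 5); (2|5)=-1, (4|5)=+1; sign (−1)^0·-1^-2·+1^5 = +1.
(a,b)_2: α=10, β=6; u≡7, v≡1 (mod 8); ε(u)ε(v)=1·0, αω(v)=10·0, βω(u)=6·0; sum ≡ 0  ⇒  +1.
(a,b)_23: α=1, u≡13; β=0, v≡1 (mod 23); (13|23)=+1, (1|23)=+1; sign (−1)^0·+1^0·+1^1 = +1.
(a,b)_∞: sgn(-1330665)=−, sgn(-551)=−, so -1.
(a,b)_3: α=-1, u≡1; β=-2, v≡1 (mod 3); (1|3)=+1, (1|3)=+1; sign (−1)^0·+1^-2·+1^-1 = +1.
Ram(-1330665, -551) = {29, ∞}; no ℚ_29-point on the conic.

[29, inf]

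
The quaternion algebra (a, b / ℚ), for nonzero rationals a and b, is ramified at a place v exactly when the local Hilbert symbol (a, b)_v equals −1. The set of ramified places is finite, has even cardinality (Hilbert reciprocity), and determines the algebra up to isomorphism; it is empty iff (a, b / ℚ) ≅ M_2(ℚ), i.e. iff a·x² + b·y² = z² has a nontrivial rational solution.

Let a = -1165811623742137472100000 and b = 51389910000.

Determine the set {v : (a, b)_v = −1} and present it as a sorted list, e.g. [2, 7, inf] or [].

[2, 11]

(a, b) ≡ (-10010, 39) mod (ℚ^×)²; places V = {2, 3, 5, 7, 11, 13, ∞}.
(a,b)_7: α=3, u≡3; β=0, v≡2 (mod 7); (3|7)=-1, (2|7)=+1; sign (−1)^0·-1^0·+1^3 = +1.
(a,b)_13: α=3, u≡3; β=1, v≡9 (mod 13); (3|13)=+1, (9|13)=+1; sign (−1)^0·+1^1·+1^3 = +1.
(a,b)_3: α=8, u≡1; β=3, v≡1 (mod 3); (1|3)=+1, (1|3)=+1; sign (−1)^0·+1^3·+1^8 = +1.
(a,b)_2: α=5, β=4; u≡3, v≡7 (mod 8); ε(u)ε(v)=1·1, αω(v)=5·0, βω(u)=4·1; sum ≡ 1  ⇒  -1.
(a,b)_11: α=9, u≡3; β=4, v≡10 (mod 11); (3|11)=+1, (10|11)=-1; sign (−1)^0·+1^4·-1^9 = -1.
(a,b)_∞: sgn(-10010)=−, sgn(39)=+, so +1.
(a,b)_5: α=5, u≡3; β=4, v≡1 (mod 5); (3|5)=-1, (1|5)=+1; sign (−1)^0·-1^4·+1^5 = +1.
Ram(-10010, 39) = {2, 11}; no ℚ_2-point on the conic.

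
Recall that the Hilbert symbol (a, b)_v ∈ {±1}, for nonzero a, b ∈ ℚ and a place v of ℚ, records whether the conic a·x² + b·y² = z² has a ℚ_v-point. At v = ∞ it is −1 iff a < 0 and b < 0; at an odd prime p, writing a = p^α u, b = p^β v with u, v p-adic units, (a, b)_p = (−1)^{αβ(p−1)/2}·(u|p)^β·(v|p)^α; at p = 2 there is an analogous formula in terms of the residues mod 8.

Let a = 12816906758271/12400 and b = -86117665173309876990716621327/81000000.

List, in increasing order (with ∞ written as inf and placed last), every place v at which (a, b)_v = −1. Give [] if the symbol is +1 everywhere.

[11, 19, 31, 47]

Mod squares: a ≡ 771001, b ≡ -47. Check v ∈ {∞, 2, 3, 5, 7, 11, 17, 19, 23, 29, 31, 47}.
v=5: a=5^-2·(≡1), b=5^-6·(≡2) mod 5; (1|5)=+1, (2|5)=-1; (−1)^{-2·-6·2}·(+1)^-6·(-1)^-2 = +1.
v=2: v_2(a)=-4, v_2(b)=-6; units ≡ 1, 1 (mod 8); ε·ε+αω+βω = 0·0+-4·0+-6·0 ≡ 0  ⇒  (a,b)_2 = +1.
v=29: a=29^0·(≡4), b=29^2·(≡18) mod 29; (4|29)=+1, (18|29)=-1; (−1)^{0·2·14}·(+1)^2·(-1)^0 = +1.
v=19: a=19^1·(≡10), b=19^2·(≡14) mod 19; (10|19)=-1, (14|19)=-1; (−1)^{1·2·9}·(-1)^2·(-1)^1 = -1.
v=3: a=3^2·(≡1), b=3^-4·(≡1) mod 3; (1|3)=+1, (1|3)=+1; (−1)^{2·-4·1}·(+1)^-4·(+1)^2 = +1.
v=∞: 771001 > 0 and -47 < 0  ⇒  (a,b)_∞ = +1.
v=11: a=11^1·(≡7), b=11^4·(≡10) mod 11; (7|11)=-1, (10|11)=-1; (−1)^{1·4·5}·(-1)^4·(-1)^1 = -1.
v=23: a=23^2·(≡3), b=23^4·(≡5) mod 23; (3|23)=+1, (5|23)=-1; (−1)^{2·4·11}·(+1)^4·(-1)^2 = +1.
v=7: a=7^3·(≡3), b=7^4·(≡4) mod 7; (3|7)=-1, (4|7)=+1; (−1)^{3·4·3}·(-1)^4·(+1)^3 = +1.
v=31: a=31^-1·(≡5), b=31^2·(≡23) mod 31; (5|31)=+1, (23|31)=-1; (−1)^{-1·2·15}·(+1)^2·(-1)^-1 = -1.
v=17: a=17^1·(≡10), b=17^2·(≡8) mod 17; (10|17)=-1, (8|17)=+1; (−1)^{1·2·8}·(-1)^2·(+1)^1 = +1.
v=47: a=47^2·(≡19), b=47^3·(≡10) mod 47; (19|47)=-1, (10|47)=-1; (−1)^{2·3·23}·(-1)^3·(-1)^2 = -1.
Ram(771001, -47) = {11, 19, 31, 47}; no ℚ_11-point on the conic.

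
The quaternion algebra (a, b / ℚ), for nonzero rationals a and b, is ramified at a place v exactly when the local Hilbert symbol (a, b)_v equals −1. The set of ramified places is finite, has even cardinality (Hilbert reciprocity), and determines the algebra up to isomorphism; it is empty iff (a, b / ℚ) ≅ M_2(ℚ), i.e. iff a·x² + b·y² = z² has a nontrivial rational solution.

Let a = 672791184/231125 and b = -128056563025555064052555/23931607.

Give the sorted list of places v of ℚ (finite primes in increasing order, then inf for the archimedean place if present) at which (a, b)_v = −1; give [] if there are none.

[5, 7, 29, 31]

(a, b) ≡ (32045, -6953765) mod (ℚ^×)²; places V = {2, 3, 5, 7, 13, 17, 29, 31, 37, 43, ∞}.
(a,b)_7: α=0, u≡5; β=-1, v≡3 (mod 7); (5|7)=-1, (3|7)=-1; sign (−1)^0·-1^-1·-1^0 = -1.
(a,b)_17: α=1, u≡2; β=3, v≡9 (mod 17); (2|17)=+1, (9|17)=+1; sign (−1)^0·+1^3·+1^1 = +1.
(a,b)_29: α=1, u≡26; β=3, v≡9 (mod 29); (26|29)=-1, (9|29)=+1; sign (−1)^0·-1^3·+1^1 = -1.
(a,b)_2: α=4, β=0; u≡5, v≡3 (mod 8); ε(u)ε(v)=0·1, αω(v)=4·1, βω(u)=0·1; sum ≡ 0  ⇒  +1.
(a,b)_∞: sgn(32045)=+, sgn(-6953765)=−, so +1.
(a,b)_5: α=-3, u≡1; β=1, v≡2 (mod 5); (1|5)=+1, (2|5)=-1; sign (−1)^0·+1^1·-1^-3 = -1.
(a,b)_3: α=8, u≡2; β=18, v≡1 (mod 3); (2|3)=-1, (1|3)=+1; sign (−1)^0·-1^18·+1^8 = +1.
(a,b)_43: α=-2, u≡15; β=-4, v≡10 (mod 43); (15|43)=+1, (10|43)=+1; sign (−1)^0·+1^-4·+1^-2 = +1.
(a,b)_37: α=0, u≡33; β=2, v≡32 (mod 37); (33|37)=+1, (32|37)=-1; sign (−1)^0·+1^2·-1^0 = +1.
(a,b)_31: α=0, u≡27; β=1, v≡7 (mod 31); (27|31)=-1, (7|31)=+1; sign (−1)^0·-1^1·+1^0 = -1.
(a,b)_13: α=1, u≡7; β=1, v≡2 (mod 13); (7|13)=-1, (2|13)=-1; sign (−1)^0·-1^1·-1^1 = +1.
|Ram(32045, -6953765)| = 4, even; anisotropic at {5, 7, 29, 31}.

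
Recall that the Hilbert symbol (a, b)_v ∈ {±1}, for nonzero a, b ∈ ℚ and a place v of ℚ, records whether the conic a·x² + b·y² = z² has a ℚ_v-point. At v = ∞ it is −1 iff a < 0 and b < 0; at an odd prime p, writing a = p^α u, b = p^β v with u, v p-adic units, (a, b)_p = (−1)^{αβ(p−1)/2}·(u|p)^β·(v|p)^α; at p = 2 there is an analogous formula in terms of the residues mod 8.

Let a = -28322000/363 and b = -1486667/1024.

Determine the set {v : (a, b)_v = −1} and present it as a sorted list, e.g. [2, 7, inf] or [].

[5, 7, 13, inf]

(a, b) ≡ (-15, -1547) mod (ℚ^×)²; places V = {2, 3, 5, 7, 11, 13, 17, 31, ∞}.
(a,b)_5: α=3, u≡3; β=0, v≡2 (mod 5); (3|5)=-1, (2|5)=-1; sign (−1)^0·-1^0·-1^3 = -1.
(a,b)_17: α=2, u≡15; β=1, v≡12 (mod 17); (15|17)=+1, (12|17)=-1; sign (−1)^0·+1^1·-1^2 = +1.
(a,b)_2: α=4, β=-10; u≡1, v≡5 (mod 8); ε(u)ε(v)=0·0, αω(v)=4·1, βω(u)=-10·0; sum ≡ 0  ⇒  +1.
(a,b)_31: α=0, u≡10; β=2, v≡3 (mod 31); (10|31)=+1, (3|31)=-1; sign (−1)^0·+1^2·-1^0 = +1.
(a,b)_3: α=-1, u≡1; β=0, v≡1 (mod 3); (1|3)=+1, (1|3)=+1; sign (−1)^0·+1^0·+1^-1 = +1.
(a,b)_∞: sgn(-15)=−, sgn(-1547)=−, so -1.
(a,b)_11: α=-2, u≡10; β=0, v≡5 (mod 11); (10|11)=-1, (5|11)=+1; sign (−1)^0·-1^0·+1^-2 = +1.
(a,b)_7: α=2, u≡3; β=1, v≡3 (mod 7); (3|7)=-1, (3|7)=-1; sign (−1)^0·-1^1·-1^2 = -1.
(a,b)_13: α=0, u≡5; β=1, v≡8 (mod 13); (5|13)=-1, (8|13)=-1; sign (−1)^0·-1^1·-1^0 = -1.
Ram(-15, -1547) = {5, 7, 13, ∞}; no ℚ_5-point on the conic.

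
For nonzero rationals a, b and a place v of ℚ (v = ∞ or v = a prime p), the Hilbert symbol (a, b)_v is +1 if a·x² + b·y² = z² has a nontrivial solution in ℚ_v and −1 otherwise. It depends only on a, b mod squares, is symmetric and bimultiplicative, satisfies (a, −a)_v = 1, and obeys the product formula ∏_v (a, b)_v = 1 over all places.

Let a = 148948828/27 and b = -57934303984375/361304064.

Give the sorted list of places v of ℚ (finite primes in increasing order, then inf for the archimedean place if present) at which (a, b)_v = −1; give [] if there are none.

[3, 13, 17, 19, 23, 31]

Mod squares: a ≡ 2279829, b ≡ -34255. Check v ∈ {∞, 2, 3, 5, 7, 11, 13, 17, 19, 23, 31, 37, 47}.
v=19: a=19^1·(≡11), b=19^0·(≡15) mod 19; (11|19)=+1, (15|19)=-1; (−1)^{1·0·9}·(+1)^0·(-1)^1 = -1.
v=37: a=37^1·(≡3), b=37^0·(≡36) mod 37; (3|37)=+1, (36|37)=+1; (−1)^{1·0·18}·(+1)^0·(+1)^1 = +1.
v=11: a=11^0·(≡10), b=11^-2·(≡6) mod 11; (10|11)=-1, (6|11)=-1; (−1)^{0·-2·5}·(-1)^-2·(-1)^0 = +1.
v=23: a=23^1·(≡16), b=23^0·(≡22) mod 23; (16|23)=+1, (22|23)=-1; (−1)^{1·0·11}·(+1)^0·(-1)^1 = -1.
v=17: a=17^0·(≡3), b=17^1·(≡8) mod 17; (3|17)=-1, (8|17)=+1; (−1)^{0·1·8}·(-1)^1·(+1)^0 = -1.
v=31: a=31^0·(≡24), b=31^1·(≡15) mod 31; (24|31)=-1, (15|31)=-1; (−1)^{0·1·15}·(-1)^1·(-1)^0 = -1.
v=13: a=13^0·(≡2), b=13^1·(≡10) mod 13; (2|13)=-1, (10|13)=+1; (−1)^{0·1·6}·(-1)^1·(+1)^0 = -1.
v=5: a=5^0·(≡4), b=5^7·(≡1) mod 5; (4|5)=+1, (1|5)=+1; (−1)^{0·7·2}·(+1)^7·(+1)^0 = +1.
v=47: a=47^1·(≡9), b=47^2·(≡14) mod 47; (9|47)=+1, (14|47)=+1; (−1)^{1·2·23}·(+1)^2·(+1)^1 = +1.
v=∞: 2279829 > 0 and -34255 < 0  ⇒  (a,b)_∞ = +1.
v=3: a=3^-3·(≡1), b=3^-6·(≡2) mod 3; (1|3)=+1, (2|3)=-1; (−1)^{-3·-6·1}·(+1)^-6·(-1)^-3 = -1.
v=2: v_2(a)=2, v_2(b)=-12; units ≡ 5, 1 (mod 8); ε·ε+αω+βω = 0·0+2·0+-12·1 ≡ 0  ⇒  (a,b)_2 = +1.
v=7: a=7^2·(≡6), b=7^2·(≡6) mod 7; (6|7)=-1, (6|7)=-1; (−1)^{2·2·3}·(-1)^2·(-1)^2 = +1.
(2279829, -34255 / ℚ) ramifies at {3, 13, 17, 19, 23, 31}: a division algebra.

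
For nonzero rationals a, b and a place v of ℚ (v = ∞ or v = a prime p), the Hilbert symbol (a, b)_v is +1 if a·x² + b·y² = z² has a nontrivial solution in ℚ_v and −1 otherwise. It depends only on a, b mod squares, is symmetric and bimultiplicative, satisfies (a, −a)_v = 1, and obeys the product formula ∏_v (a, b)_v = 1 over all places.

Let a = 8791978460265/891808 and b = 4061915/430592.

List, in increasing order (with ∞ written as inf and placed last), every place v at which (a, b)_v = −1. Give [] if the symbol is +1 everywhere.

[11, 17, 29, 43]

(a, b) ≡ (335262820970, 48070) mod (ℚ^×)²; places V = {2, 3, 5, 7, 11, 13, 17, 19, 23, 29, 31, 43, 47, ∞}.
(a,b)_47: α=1, u≡14; β=0, v≡7 (mod 47); (14|47)=+1, (7|47)=+1; sign (−1)^0·+1^0·+1^1 = +1.
(a,b)_3: α=2, u≡2; β=0, v≡1 (mod 3); (2|3)=-1, (1|3)=+1; sign (−1)^0·-1^0·+1^2 = +1.
(a,b)_2: α=-5, β=-9; u≡5, v≡3 (mod 8); ε(u)ε(v)=0·1, αω(v)=-5·1, βω(u)=-9·1; sum ≡ 0  ⇒  +1.
(a,b)_5: α=1, u≡1; β=1, v≡4 (mod 5); (1|5)=+1, (4|5)=+1; sign (−1)^0·+1^1·+1^1 = +1.
(a,b)_29: α=-1, u≡16; β=-2, v≡26 (mod 29); (16|29)=+1, (26|29)=-1; sign (−1)^0·+1^-2·-1^-1 = -1.
(a,b)_43: α=1, u≡8; β=0, v≡8 (mod 43); (8|43)=-1, (8|43)=-1; sign (−1)^0·-1^0·-1^1 = -1.
(a,b)_23: α=1, u≡9; β=1, v≡14 (mod 23); (9|23)=+1, (14|23)=-1; sign (−1)^1·+1^1·-1^1 = +1.
(a,b)_11: α=1, u≡1; β=1, v≡9 (mod 11); (1|11)=+1, (9|11)=+1; sign (−1)^1·+1^1·+1^1 = -1.
(a,b)_∞: sgn(335262820970)=+, sgn(48070)=+, so +1.
(a,b)_31: α=-2, u≡21; β=0, v≡8 (mod 31); (21|31)=-1, (8|31)=+1; sign (−1)^0·-1^0·+1^-2 = +1.
(a,b)_17: α=1, u≡6; β=0, v≡14 (mod 17); (6|17)=-1, (14|17)=-1; sign (−1)^0·-1^0·-1^1 = -1.
(a,b)_13: α=2, u≡12; β=2, v≡4 (mod 13); (12|13)=+1, (4|13)=+1; sign (−1)^0·+1^2·+1^2 = +1.
(a,b)_7: α=1, u≡1; β=0, v≡4 (mod 7); (1|7)=+1, (4|7)=+1; sign (−1)^0·+1^0·+1^1 = +1.
(a,b)_19: α=1, u≡1; β=1, v≡12 (mod 19); (1|19)=+1, (12|19)=-1; sign (−1)^1·+1^1·-1^1 = +1.
Ram(335262820970, 48070) = {11, 17, 29, 43}; no ℚ_11-point on the conic.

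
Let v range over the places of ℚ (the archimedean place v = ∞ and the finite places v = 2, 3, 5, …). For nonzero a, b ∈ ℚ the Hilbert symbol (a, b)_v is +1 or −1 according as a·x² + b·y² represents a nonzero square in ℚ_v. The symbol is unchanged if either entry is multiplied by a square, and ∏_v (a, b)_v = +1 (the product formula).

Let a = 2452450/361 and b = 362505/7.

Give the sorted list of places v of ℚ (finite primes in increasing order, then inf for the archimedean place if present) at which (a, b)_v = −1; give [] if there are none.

[5, 7]

(a, b) ≡ (2002, 15015) mod (ℚ^×)²; places V = {2, 3, 5, 7, 11, 13, 19, ∞}.
(a,b)_11: α=1, u≡10; β=1, v≡3 (mod 11); (10|11)=-1, (3|11)=+1; sign (−1)^1·-1^1·+1^1 = +1.
(a,b)_∞: sgn(2002)=+, sgn(15015)=+, so +1.
(a,b)_5: α=2, u≡3; β=1, v≡3 (mod 5); (3|5)=-1, (3|5)=-1; sign (−1)^0·-1^1·-1^2 = -1.
(a,b)_13: α=1, u≡2; β=3, v≡5 (mod 13); (2|13)=-1, (5|13)=-1; sign (−1)^0·-1^3·-1^1 = +1.
(a,b)_7: α=3, u≡6; β=-1, v≡3 (mod 7); (6|7)=-1, (3|7)=-1; sign (−1)^1·-1^-1·-1^3 = -1.
(a,b)_2: α=1, β=0; u≡1, v≡7 (mod 8); ε(u)ε(v)=0·1, αω(v)=1·0, βω(u)=0·0; sum ≡ 0  ⇒  +1.
(a,b)_3: α=0, u≡1; β=1, v≡1 (mod 3); (1|3)=+1, (1|3)=+1; sign (−1)^0·+1^1·+1^0 = +1.
(a,b)_19: α=-2, u≡6; β=0, v≡6 (mod 19); (6|19)=+1, (6|19)=+1; sign (−1)^0·+1^0·+1^-2 = +1.
(2002, 15015 / ℚ) ramifies at {5, 7}: a division algebra.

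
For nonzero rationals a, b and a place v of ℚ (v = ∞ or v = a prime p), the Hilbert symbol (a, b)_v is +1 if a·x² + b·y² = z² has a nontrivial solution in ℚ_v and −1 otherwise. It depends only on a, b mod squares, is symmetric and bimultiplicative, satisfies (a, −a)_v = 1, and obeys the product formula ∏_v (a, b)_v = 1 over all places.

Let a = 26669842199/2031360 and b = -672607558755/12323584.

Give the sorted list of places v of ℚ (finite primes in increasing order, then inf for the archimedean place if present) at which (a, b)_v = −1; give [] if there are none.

[3, 5, 7, 29]

(a, b) ≡ (39585, -672945) mod (ℚ^×)²; places V = {2, 3, 5, 7, 11, 13, 17, 23, 29, ∞}.
(a,b)_13: α=1, u≡9; β=-1, v≡3 (mod 13); (9|13)=+1, (3|13)=+1; sign (−1)^0·+1^-1·+1^1 = +1.
(a,b)_29: α=1, u≡3; β=1, v≡25 (mod 29); (3|29)=-1, (25|29)=+1; sign (−1)^0·-1^1·+1^1 = -1.
(a,b)_23: α=-2, u≡12; β=-2, v≡3 (mod 23); (12|23)=+1, (3|23)=+1; sign (−1)^0·+1^-2·+1^-2 = +1.
(a,b)_11: α=2, u≡2; β=2, v≡6 (mod 11); (2|11)=-1, (6|11)=-1; sign (−1)^0·-1^2·-1^2 = +1.
(a,b)_2: α=-8, β=-8; u≡1, v≡7 (mod 8); ε(u)ε(v)=0·1, αω(v)=-8·0, βω(u)=-8·0; sum ≡ 0  ⇒  +1.
(a,b)_17: α=4, u≡15; β=5, v≡2 (mod 17); (15|17)=+1, (2|17)=+1; sign (−1)^0·+1^5·+1^4 = +1.
(a,b)_5: α=-1, u≡2; β=1, v≡1 (mod 5); (2|5)=-1, (1|5)=+1; sign (−1)^0·-1^1·+1^-1 = -1.
(a,b)_3: α=-1, u≡1; β=3, v≡1 (mod 3); (1|3)=+1, (1|3)=+1; sign (−1)^1·+1^3·+1^-1 = -1.
(a,b)_7: α=1, u≡3; β=-1, v≡3 (mod 7); (3|7)=-1, (3|7)=-1; sign (−1)^1·-1^-1·-1^1 = -1.
(a,b)_∞: sgn(39585)=+, sgn(-672945)=−, so +1.
|Ram(39585, -672945)| = 4, even; anisotropic at {3, 5, 7, 29}.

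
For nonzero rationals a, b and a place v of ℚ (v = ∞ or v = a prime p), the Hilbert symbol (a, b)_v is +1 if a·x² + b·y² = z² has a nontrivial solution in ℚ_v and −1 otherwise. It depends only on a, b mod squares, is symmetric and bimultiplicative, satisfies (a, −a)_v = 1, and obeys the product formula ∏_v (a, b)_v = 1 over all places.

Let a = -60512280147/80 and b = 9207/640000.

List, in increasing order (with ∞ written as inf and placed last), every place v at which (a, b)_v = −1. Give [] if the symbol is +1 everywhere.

[5, 17, 37, 43]

Mod squares: a ≡ -46115135, b ≡ 1023. Check v ∈ {∞, 2, 3, 5, 11, 17, 31, 37, 43}.
v=5: a=5^-1·(≡3), b=5^-4·(≡3) mod 5; (3|5)=-1, (3|5)=-1; (−1)^{-1·-4·2}·(-1)^-4·(-1)^-1 = -1.
v=17: a=17^1·(≡15), b=17^0·(≡10) mod 17; (15|17)=+1, (10|17)=-1; (−1)^{1·0·8}·(+1)^0·(-1)^1 = -1.
v=31: a=31^1·(≡13), b=31^1·(≡16) mod 31; (13|31)=-1, (16|31)=+1; (−1)^{1·1·15}·(-1)^1·(+1)^1 = +1.
v=3: a=3^8·(≡1), b=3^3·(≡2) mod 3; (1|3)=+1, (2|3)=-1; (−1)^{8·3·1}·(+1)^3·(-1)^8 = +1.
v=11: a=11^1·(≡8), b=11^1·(≡5) mod 11; (8|11)=-1, (5|11)=+1; (−1)^{1·1·5}·(-1)^1·(+1)^1 = +1.
v=2: v_2(a)=-4, v_2(b)=-10; units ≡ 1, 7 (mod 8); ε·ε+αω+βω = 0·1+-4·0+-10·0 ≡ 0  ⇒  (a,b)_2 = +1.
v=∞: -46115135 < 0 and 1023 > 0  ⇒  (a,b)_∞ = +1.
v=43: a=43^1·(≡28), b=43^0·(≡39) mod 43; (28|43)=-1, (39|43)=-1; (−1)^{1·0·21}·(-1)^0·(-1)^1 = -1.
v=37: a=37^1·(≡33), b=37^0·(≡23) mod 37; (33|37)=+1, (23|37)=-1; (−1)^{1·0·18}·(+1)^0·(-1)^1 = -1.
(-46115135, 1023 / ℚ) ramifies at {5, 17, 37, 43}: a division algebra.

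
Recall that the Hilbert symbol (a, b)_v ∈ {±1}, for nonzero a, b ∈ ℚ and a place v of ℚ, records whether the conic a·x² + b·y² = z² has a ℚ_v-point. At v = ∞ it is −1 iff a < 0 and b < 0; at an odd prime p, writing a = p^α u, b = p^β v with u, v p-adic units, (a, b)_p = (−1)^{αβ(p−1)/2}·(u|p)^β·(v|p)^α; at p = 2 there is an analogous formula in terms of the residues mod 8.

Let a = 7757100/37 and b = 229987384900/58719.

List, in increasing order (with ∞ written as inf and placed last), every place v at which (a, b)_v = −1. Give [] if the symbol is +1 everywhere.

[2, 37]

Mod squares: a ≡ 1887, b ≡ 111. Check v ∈ {∞, 2, 3, 5, 7, 13, 17, 23, 31, 37}.
v=17: a=17^1·(≡1), b=17^2·(≡15) mod 17; (1|17)=+1, (15|17)=+1; (−1)^{1·2·8}·(+1)^2·(+1)^1 = +1.
v=7: a=7^0·(≡4), b=7^2·(≡5) mod 7; (4|7)=+1, (5|7)=-1; (−1)^{0·2·3}·(+1)^2·(-1)^0 = +1.
v=5: a=5^2·(≡2), b=5^2·(≡4) mod 5; (2|5)=-1, (4|5)=+1; (−1)^{2·2·2}·(-1)^2·(+1)^2 = +1.
v=13: a=13^2·(≡8), b=13^2·(≡5) mod 13; (8|13)=-1, (5|13)=-1; (−1)^{2·2·6}·(-1)^2·(-1)^2 = +1.
v=31: a=31^0·(≡26), b=31^2·(≡25) mod 31; (26|31)=-1, (25|31)=+1; (−1)^{0·2·15}·(-1)^2·(+1)^0 = +1.
v=3: a=3^3·(≡2), b=3^-1·(≡1) mod 3; (2|3)=-1, (1|3)=+1; (−1)^{3·-1·1}·(-1)^-1·(+1)^3 = +1.
v=2: v_2(a)=2, v_2(b)=2; units ≡ 7, 7 (mod 8); ε·ε+αω+βω = 1·1+2·0+2·0 ≡ 1  ⇒  (a,b)_2 = -1.
v=37: a=37^-1·(≡13), b=37^-1·(≡4) mod 37; (13|37)=-1, (4|37)=+1; (−1)^{-1·-1·18}·(-1)^-1·(+1)^-1 = -1.
v=∞: 1887 > 0 and 111 > 0  ⇒  (a,b)_∞ = +1.
v=23: a=23^0·(≡2), b=23^-2·(≡15) mod 23; (2|23)=+1, (15|23)=-1; (−1)^{0·-2·11}·(+1)^-2·(-1)^0 = +1.
|Ram(1887, 111)| = 2, even; anisotropic at {2, 37}.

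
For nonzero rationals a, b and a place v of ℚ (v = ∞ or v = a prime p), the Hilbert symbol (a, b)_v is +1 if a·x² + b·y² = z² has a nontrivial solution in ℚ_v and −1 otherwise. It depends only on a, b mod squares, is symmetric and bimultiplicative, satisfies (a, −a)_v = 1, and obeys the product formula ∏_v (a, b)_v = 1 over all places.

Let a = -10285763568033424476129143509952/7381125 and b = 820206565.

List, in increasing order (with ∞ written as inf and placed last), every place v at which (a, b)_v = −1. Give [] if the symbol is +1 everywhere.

[17, 29]

(a, b) ≡ (-2097715, 5365) mod (ℚ^×)²; places V = {2, 3, 5, 7, 11, 17, 23, 29, 37, ∞}.
(a,b)_∞: sgn(-2097715)=−, sgn(5365)=+, so +1.
(a,b)_17: α=5, u≡16; β=2, v≡3 (mod 17); (16|17)=+1, (3|17)=-1; sign (−1)^0·+1^2·-1^5 = -1.
(a,b)_5: α=-3, u≡2; β=1, v≡3 (mod 5); (2|5)=-1, (3|5)=-1; sign (−1)^0·-1^1·-1^-3 = +1.
(a,b)_7: α=6, u≡3; β=0, v≡3 (mod 7); (3|7)=-1, (3|7)=-1; sign (−1)^0·-1^0·-1^6 = +1.
(a,b)_29: α=3, u≡25; β=1, v≡10 (mod 29); (25|29)=+1, (10|29)=-1; sign (−1)^0·+1^1·-1^3 = -1.
(a,b)_11: α=2, u≡8; β=0, v≡2 (mod 11); (8|11)=-1, (2|11)=-1; sign (−1)^0·-1^0·-1^2 = +1.
(a,b)_37: α=3, u≡26; β=1, v≡9 (mod 37); (26|37)=+1, (9|37)=+1; sign (−1)^0·+1^1·+1^3 = +1.
(a,b)_23: α=5, u≡18; β=2, v≡9 (mod 23); (18|23)=+1, (9|23)=+1; sign (−1)^0·+1^2·+1^5 = +1.
(a,b)_3: α=-10, u≡2; β=0, v≡1 (mod 3); (2|3)=-1, (1|3)=+1; sign (−1)^0·-1^0·+1^-10 = +1.
(a,b)_2: α=6, β=0; u≡5, v≡5 (mod 8); ε(u)ε(v)=0·0, αω(v)=6·1, βω(u)=0·1; sum ≡ 0  ⇒  +1.
Ram(-2097715, 5365) = {17, 29}; no ℚ_17-point on the conic.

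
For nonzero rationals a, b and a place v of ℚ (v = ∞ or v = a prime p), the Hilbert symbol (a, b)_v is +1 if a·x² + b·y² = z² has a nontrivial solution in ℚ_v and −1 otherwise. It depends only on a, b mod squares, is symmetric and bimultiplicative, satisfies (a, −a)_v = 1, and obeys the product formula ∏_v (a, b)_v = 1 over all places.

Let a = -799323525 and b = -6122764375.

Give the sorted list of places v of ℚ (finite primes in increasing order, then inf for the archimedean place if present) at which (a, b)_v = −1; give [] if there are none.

[3, 7, 13, inf]

(a, b) ≡ (-429, -7) mod (ℚ^×)²; places V = {2, 3, 5, 7, 11, 13, ∞}.
(a,b)_7: α=2, u≡5; β=3, v≡5 (mod 7); (5|7)=-1, (5|7)=-1; sign (−1)^0·-1^3·-1^2 = -1.
(a,b)_2: α=0, β=0; u≡3, v≡1 (mod 8); ε(u)ε(v)=1·0, αω(v)=0·0, βω(u)=0·1; sum ≡ 0  ⇒  +1.
(a,b)_3: α=3, u≡1; β=0, v≡2 (mod 3); (1|3)=+1, (2|3)=-1; sign (−1)^0·+1^0·-1^3 = -1.
(a,b)_13: α=3, u≡6; β=4, v≡8 (mod 13); (6|13)=-1, (8|13)=-1; sign (−1)^0·-1^4·-1^3 = -1.
(a,b)_5: α=2, u≡4; β=4, v≡2 (mod 5); (4|5)=+1, (2|5)=-1; sign (−1)^0·+1^4·-1^2 = +1.
(a,b)_11: α=1, u≡5; β=0, v≡9 (mod 11); (5|11)=+1, (9|11)=+1; sign (−1)^0·+1^0·+1^1 = +1.
(a,b)_∞: sgn(-429)=−, sgn(-7)=−, so -1.
Ram(-429, -7) = {3, 7, 13, ∞}; no ℚ_3-point on the conic.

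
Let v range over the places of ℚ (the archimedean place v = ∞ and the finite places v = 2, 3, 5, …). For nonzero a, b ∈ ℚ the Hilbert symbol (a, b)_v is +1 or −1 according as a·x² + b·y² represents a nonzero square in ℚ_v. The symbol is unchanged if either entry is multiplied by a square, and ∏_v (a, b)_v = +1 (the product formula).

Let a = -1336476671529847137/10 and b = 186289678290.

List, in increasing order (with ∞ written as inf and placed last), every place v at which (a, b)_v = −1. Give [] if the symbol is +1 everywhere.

(a, b) ≡ (-23370, 516037890) mod (ℚ^×)²; places V = {2, 3, 5, 17, 19, 23, 29, 37, 41, ∞}.
(a,b)_23: α=2, u≡17; β=1, v≡7 (mod 23); (17|23)=-1, (7|23)=-1; sign (−1)^0·-1^1·-1^2 = -1.
(a,b)_∞: sgn(-23370)=−, sgn(516037890)=+, so +1.
(a,b)_29: α=2, u≡25; β=1, v≡14 (mod 29); (25|29)=+1, (14|29)=-1; sign (−1)^0·+1^1·-1^2 = +1.
(a,b)_19: α=3, u≡11; β=2, v≡18 (mod 19); (11|19)=+1, (18|19)=-1; sign (−1)^0·+1^2·-1^3 = -1.
(a,b)_37: α=2, u≡15; β=1, v≡29 (mod 37); (15|37)=-1, (29|37)=-1; sign (−1)^0·-1^1·-1^2 = -1.
(a,b)_5: α=-1, u≡4; β=1, v≡3 (mod 5); (4|5)=+1, (3|5)=-1; sign (−1)^0·+1^1·-1^-1 = -1.
(a,b)_41: α=1, u≡40; β=1, v≡22 (mod 41); (40|41)=+1, (22|41)=-1; sign (−1)^0·+1^1·-1^1 = -1.
(a,b)_3: α=3, u≡1; β=1, v≡1 (mod 3); (1|3)=+1, (1|3)=+1; sign (−1)^1·+1^1·+1^3 = -1.
(a,b)_17: α=2, u≡11; β=1, v≡16 (mod 17); (11|17)=-1, (16|17)=+1; sign (−1)^0·-1^1·+1^2 = -1.
(a,b)_2: α=-1, β=1; u≡3, v≡1 (mod 8); ε(u)ε(v)=1·0, αω(v)=-1·0, βω(u)=1·1; sum ≡ 1  ⇒  -1.
(-23370, 516037890 / ℚ) ramifies at {2, 3, 5, 17, 19, 23, 37, 41}: a division algebra.

[2, 3, 5, 17, 19, 23, 37, 41]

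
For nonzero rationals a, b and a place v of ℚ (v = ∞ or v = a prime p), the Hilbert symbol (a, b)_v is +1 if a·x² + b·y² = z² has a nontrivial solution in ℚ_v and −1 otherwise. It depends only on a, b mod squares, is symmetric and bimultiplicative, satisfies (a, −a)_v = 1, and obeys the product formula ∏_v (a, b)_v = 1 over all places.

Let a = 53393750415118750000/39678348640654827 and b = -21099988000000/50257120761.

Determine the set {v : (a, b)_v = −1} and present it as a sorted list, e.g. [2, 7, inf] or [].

[3, 13]

(a, b) ≡ (273, -13) mod (ℚ^×)²; places V = {2, 3, 5, 7, 13, 19, 23, 37, ∞}.
(a,b)_3: α=-13, u≡1; β=-6, v≡2 (mod 3); (1|3)=+1, (2|3)=-1; sign (−1)^0·+1^-6·-1^-13 = -1.
(a,b)_∞: sgn(273)=+, sgn(-13)=−, so +1.
(a,b)_19: α=-6, u≡6; β=-4, v≡5 (mod 19); (6|19)=+1, (5|19)=+1; sign (−1)^0·+1^-4·+1^-6 = +1.
(a,b)_5: α=8, u≡2; β=6, v≡3 (mod 5); (2|5)=-1, (3|5)=-1; sign (−1)^0·-1^6·-1^8 = +1.
(a,b)_23: α=-2, u≡21; β=-2, v≡15 (mod 23); (21|23)=-1, (15|23)=-1; sign (−1)^0·-1^-2·-1^-2 = +1.
(a,b)_7: α=5, u≡2; β=4, v≡4 (mod 7); (2|7)=+1, (4|7)=+1; sign (−1)^0·+1^4·+1^5 = +1.
(a,b)_13: α=5, u≡11; β=3, v≡1 (mod 13); (11|13)=-1, (1|13)=+1; sign (−1)^0·-1^3·+1^5 = -1.
(a,b)_2: α=4, β=8; u≡1, v≡3 (mod 8); ε(u)ε(v)=0·1, αω(v)=4·1, βω(u)=8·0; sum ≡ 0  ⇒  +1.
(a,b)_37: α=2, u≡32; β=0, v≡19 (mod 37); (32|37)=-1, (19|37)=-1; sign (−1)^0·-1^0·-1^2 = +1.
(273, -13 / ℚ) ramifies at {3, 13}: a division algebra.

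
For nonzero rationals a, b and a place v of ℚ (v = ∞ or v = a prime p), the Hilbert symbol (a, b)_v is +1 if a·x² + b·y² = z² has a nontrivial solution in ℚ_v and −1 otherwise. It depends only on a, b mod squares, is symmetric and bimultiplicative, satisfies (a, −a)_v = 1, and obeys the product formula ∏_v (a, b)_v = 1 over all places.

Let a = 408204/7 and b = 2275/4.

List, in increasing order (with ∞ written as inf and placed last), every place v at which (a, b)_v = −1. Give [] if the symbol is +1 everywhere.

Mod squares: a ≡ 79373, b ≡ 91. Check v ∈ {∞, 2, 3, 5, 7, 13, 17, 23, 29}.
v=13: a=13^0·(≡8), b=13^1·(≡8) mod 13; (8|13)=-1, (8|13)=-1; (−1)^{0·1·6}·(-1)^1·(-1)^0 = -1.
v=17: a=17^1·(≡6), b=17^0·(≡12) mod 17; (6|17)=-1, (12|17)=-1; (−1)^{1·0·8}·(-1)^0·(-1)^1 = -1.
v=29: a=29^1·(≡14), b=29^0·(≡25) mod 29; (14|29)=-1, (25|29)=+1; (−1)^{1·0·14}·(-1)^0·(+1)^1 = +1.
v=5: a=5^0·(≡2), b=5^2·(≡4) mod 5; (2|5)=-1, (4|5)=+1; (−1)^{0·2·2}·(-1)^2·(+1)^0 = +1.
v=23: a=23^1·(≡12), b=23^0·(≡11) mod 23; (12|23)=+1, (11|23)=-1; (−1)^{1·0·11}·(+1)^0·(-1)^1 = -1.
v=3: a=3^2·(≡2), b=3^0·(≡1) mod 3; (2|3)=-1, (1|3)=+1; (−1)^{2·0·1}·(-1)^0·(+1)^2 = +1.
v=∞: 79373 > 0 and 91 > 0  ⇒  (a,b)_∞ = +1.
v=7: a=7^-1·(≡6), b=7^1·(≡6) mod 7; (6|7)=-1, (6|7)=-1; (−1)^{-1·1·3}·(-1)^1·(-1)^-1 = -1.
v=2: v_2(a)=2, v_2(b)=-2; units ≡ 5, 3 (mod 8); ε·ε+αω+βω = 0·1+2·1+-2·1 ≡ 0  ⇒  (a,b)_2 = +1.
(79373, 91 / ℚ) ramifies at {7, 13, 17, 23}: a division algebra.

[7, 13, 17, 23]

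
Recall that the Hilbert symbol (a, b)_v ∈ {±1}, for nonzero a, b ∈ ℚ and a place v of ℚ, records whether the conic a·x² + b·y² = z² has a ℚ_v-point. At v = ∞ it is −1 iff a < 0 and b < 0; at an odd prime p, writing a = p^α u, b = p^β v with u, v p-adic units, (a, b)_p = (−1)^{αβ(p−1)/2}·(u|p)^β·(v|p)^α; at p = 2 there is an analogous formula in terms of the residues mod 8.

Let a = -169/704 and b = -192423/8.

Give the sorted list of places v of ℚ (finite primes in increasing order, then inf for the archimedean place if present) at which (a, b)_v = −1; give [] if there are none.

[2, 7, 17, inf]

Mod squares: a ≡ -11, b ≡ -7854. Check v ∈ {∞, 2, 3, 7, 11, 13, 17}.
v=7: a=7^0·(≡5), b=7^3·(≡6) mod 7; (5|7)=-1, (6|7)=-1; (−1)^{0·3·3}·(-1)^3·(-1)^0 = -1.
v=11: a=11^-1·(≡2), b=11^1·(≡1) mod 11; (2|11)=-1, (1|11)=+1; (−1)^{-1·1·5}·(-1)^1·(+1)^-1 = +1.
v=13: a=13^2·(≡6), b=13^0·(≡2) mod 13; (6|13)=-1, (2|13)=-1; (−1)^{2·0·6}·(-1)^0·(-1)^2 = +1.
v=∞: -11 < 0 and -7854 < 0  ⇒  (a,b)_∞ = -1.
v=3: a=3^0·(≡1), b=3^1·(≡1) mod 3; (1|3)=+1, (1|3)=+1; (−1)^{0·1·1}·(+1)^1·(+1)^0 = +1.
v=2: v_2(a)=-6, v_2(b)=-3; units ≡ 5, 1 (mod 8); ε·ε+αω+βω = 0·0+-6·0+-3·1 ≡ 1  ⇒  (a,b)_2 = -1.
v=17: a=17^0·(≡5), b=17^1·(≡11) mod 17; (5|17)=-1, (11|17)=-1; (−1)^{0·1·8}·(-1)^1·(-1)^0 = -1.
|Ram(-11, -7854)| = 4, even; anisotropic at {2, 7, 17, ∞}.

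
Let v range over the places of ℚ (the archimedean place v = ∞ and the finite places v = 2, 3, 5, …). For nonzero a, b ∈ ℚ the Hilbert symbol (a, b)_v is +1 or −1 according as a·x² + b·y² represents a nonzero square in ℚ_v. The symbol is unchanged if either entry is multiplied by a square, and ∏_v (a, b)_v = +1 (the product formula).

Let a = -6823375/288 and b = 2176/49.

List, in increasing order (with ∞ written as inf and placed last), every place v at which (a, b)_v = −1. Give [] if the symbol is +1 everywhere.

(a, b) ≡ (-3230, 34) mod (ℚ^×)²; places V = {2, 3, 5, 7, 13, 17, 19, ∞}.
(a,b)_19: α=1, u≡17; β=0, v≡13 (mod 19); (17|19)=+1, (13|19)=-1; sign (−1)^0·+1^0·-1^1 = -1.
(a,b)_17: α=1, u≡5; β=1, v≡4 (mod 17); (5|17)=-1, (4|17)=+1; sign (−1)^0·-1^1·+1^1 = -1.
(a,b)_∞: sgn(-3230)=−, sgn(34)=+, so +1.
(a,b)_5: α=3, u≡1; β=0, v≡4 (mod 5); (1|5)=+1, (4|5)=+1; sign (−1)^0·+1^0·+1^3 = +1.
(a,b)_2: α=-5, β=7; u≡1, v≡1 (mod 8); ε(u)ε(v)=0·0, αω(v)=-5·0, βω(u)=7·0; sum ≡ 0  ⇒  +1.
(a,b)_3: α=-2, u≡1; β=0, v≡1 (mod 3); (1|3)=+1, (1|3)=+1; sign (−1)^0·+1^0·+1^-2 = +1.
(a,b)_13: α=2, u≡8; β=0, v≡7 (mod 13); (8|13)=-1, (7|13)=-1; sign (−1)^0·-1^0·-1^2 = +1.
(a,b)_7: α=0, u≡1; β=-2, v≡6 (mod 7); (1|7)=+1, (6|7)=-1; sign (−1)^0·+1^-2·-1^0 = +1.
|Ram(-3230, 34)| = 2, even; anisotropic at {17, 19}.

[17, 19]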